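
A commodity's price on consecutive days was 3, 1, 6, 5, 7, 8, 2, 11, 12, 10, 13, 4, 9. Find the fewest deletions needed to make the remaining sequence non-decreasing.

6

Fewest deletions = n − (longest non-decreasing subsequence).
i:      1  2  3  4  5  6  7  8  9 10 11 12 13
a[i]:   3  1  6  5  7  8  2 11 12 10 13  4  9
dp:     1  1  2  2  3  4  2  5  6  5  7  3  5
max dp = 7, so deletions = 13 − 7 = 6.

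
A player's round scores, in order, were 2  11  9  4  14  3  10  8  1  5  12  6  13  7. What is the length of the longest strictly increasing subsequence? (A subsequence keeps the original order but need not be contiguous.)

5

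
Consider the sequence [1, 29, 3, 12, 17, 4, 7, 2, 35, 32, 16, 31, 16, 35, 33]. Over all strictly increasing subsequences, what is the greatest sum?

Let S[i] be the best sum of a strictly increasing subsequence ending at i:
i:       1   2   3   4   5   6   7   8   9  10  11  12  13  14  15
a[i]:    1  29   3  12  17   4   7   2  35  32  16  31  16  35  33
S:       1  30   4  16  33   8  15   3  68  65  32  64  32 100  98
Maximum is 100 (e.g. 1 + 3 + 12 + 17 + 32 + 35).

100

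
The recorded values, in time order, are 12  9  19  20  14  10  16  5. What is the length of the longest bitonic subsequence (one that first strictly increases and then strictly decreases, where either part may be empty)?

6

inc[i] = longest strictly increasing subsequence ending at i; dec[i] = longest strictly decreasing subsequence starting at i:
i:      1  2  3  4  5  6  7  8
a[i]:  12  9 19 20 14 10 16  5
inc:    1  1  2  3  2  2  3  1
dec:    3  2  4  4  3  2  2  1
Best peak at i=4 (value 20): inc=3, dec=4, length 3+4−1 = 6.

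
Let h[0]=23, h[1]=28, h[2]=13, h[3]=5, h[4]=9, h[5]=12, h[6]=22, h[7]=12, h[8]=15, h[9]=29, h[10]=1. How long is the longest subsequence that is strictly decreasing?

Negate each value so 'decreasing' becomes 'increasing', then run patience tails on the negated sequence:
-23 → extends → [-23]
-28 → replaces -23 → [-28]
-13 → extends → [-28, -13]
-5 → extends → [-28, -13, -5]
-9 → replaces -5 → [-28, -13, -9]
-12 → replaces -9 → [-28, -13, -12]
-22 → replaces -13 → [-28, -22, -12]
-12 → already a tail → [-28, -22, -12]
-15 → replaces -12 → [-28, -22, -15]
-29 → replaces -28 → [-29, -22, -15]
-1 → extends → [-29, -22, -15, -1]
Four tails, so the longest strictly decreasing subsequence of the original has length 4.

4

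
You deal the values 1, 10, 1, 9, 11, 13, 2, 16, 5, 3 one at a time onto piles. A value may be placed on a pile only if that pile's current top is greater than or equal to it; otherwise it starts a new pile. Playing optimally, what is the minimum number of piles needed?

5

The minimum number of non-increasing subsequences covering a sequence equals the length of its longest strictly increasing subsequence.
LIS length is 5 (e.g. 1, 10, 11, 13, 16), so 5 piles are needed.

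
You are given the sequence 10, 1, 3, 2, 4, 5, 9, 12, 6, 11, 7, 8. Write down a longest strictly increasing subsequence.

Patience tails give the LIS length; then backtrack through the dp parents:
10 → extends → [10]
1 → replaces 10 → [1]
3 → extends → [1, 3]
2 → replaces 3 → [1, 2]
4 → extends → [1, 2, 4]
5 → extends → [1, 2, 4, 5]
9 → extends → [1, 2, 4, 5, 9]
12 → extends → [1, 2, 4, 5, 9, 12]
6 → replaces 9 → [1, 2, 4, 5, 6, 12]
11 → replaces 12 → [1, 2, 4, 5, 6, 11]
7 → replaces 11 → [1, 2, 4, 5, 6, 7]
8 → extends → [1, 2, 4, 5, 6, 7, 8]
Length 7; one witness is 1, 3, 4, 5, 6, 7, 8.

1, 3, 4, 5, 6, 7, 8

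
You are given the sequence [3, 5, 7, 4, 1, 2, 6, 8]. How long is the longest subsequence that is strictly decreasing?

3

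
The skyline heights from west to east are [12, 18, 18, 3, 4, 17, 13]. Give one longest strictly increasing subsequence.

Patience tails give the LIS length; then backtrack through the dp parents:
12 → extends → [12]
18 → extends → [12, 18]
18 → already a tail → [12, 18]
3 → replaces 12 → [3, 18]
4 → replaces 18 → [3, 4]
17 → extends → [3, 4, 17]
13 → replaces 17 → [3, 4, 13]
Length 3; one witness is 3, 4, 17.

3, 4, 17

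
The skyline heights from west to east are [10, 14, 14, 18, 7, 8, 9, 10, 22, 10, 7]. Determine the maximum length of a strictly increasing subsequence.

5

Let dp[i] be the length of the longest such subsequence ending at index i:
i:      1  2  3  4  5  6  7  8  9 10 11
a[i]:  10 14 14 18  7  8  9 10 22 10  7
dp:     1  2  2  3  1  2  3  4  5  4  1
Maximum dp value is 5.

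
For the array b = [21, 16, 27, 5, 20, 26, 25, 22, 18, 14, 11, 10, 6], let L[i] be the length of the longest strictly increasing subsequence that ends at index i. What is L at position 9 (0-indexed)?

2

dp[i] = 1 + max{dp[j] : j<i, b[j]<b[i]} (or 1 if no such j):
i:      0  1  2  3  4  5  6  7  8  9 10 11 12
b[i]:  21 16 27  5 20 26 25 22 18 14 11 10  6
dp:     1  1  2  1  2  3  3  3  2  2  2  2  2
At index 9 the value is 2.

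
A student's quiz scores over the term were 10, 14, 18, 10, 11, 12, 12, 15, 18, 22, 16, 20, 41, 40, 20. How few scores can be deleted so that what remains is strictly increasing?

Fewest deletions = n − (longest strictly increasing subsequence).
i:      1  2  3  4  5  6  7  8  9 10 11 12 13 14 15
a[i]:  10 14 18 10 11 12 12 15 18 22 16 20 41 40 20
dp:     1  2  3  1  2  3  3  4  5  6  5  6  7  7  6
max dp = 7, so deletions = 15 − 7 = 8.

8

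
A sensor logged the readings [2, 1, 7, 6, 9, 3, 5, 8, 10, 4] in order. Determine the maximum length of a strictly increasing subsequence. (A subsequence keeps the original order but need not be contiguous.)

5

Let dp[i] be the length of the longest such subsequence ending at index i:
i:      1  2  3  4  5  6  7  8  9 10
a[i]:   2  1  7  6  9  3  5  8 10  4
dp:     1  1  2  2  3  2  3  4  5  3
Maximum dp value is 5.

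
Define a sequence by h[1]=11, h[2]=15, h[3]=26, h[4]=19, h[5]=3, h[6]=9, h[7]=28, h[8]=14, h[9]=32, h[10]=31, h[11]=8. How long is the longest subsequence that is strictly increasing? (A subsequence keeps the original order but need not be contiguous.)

Track the smallest tail for each achievable length (strict):
11 → extends → [11]
15 → extends → [11, 15]
26 → extends → [11, 15, 26]
19 → replaces 26 → [11, 15, 19]
3 → replaces 11 → [3, 15, 19]
9 → replaces 15 → [3, 9, 19]
28 → extends → [3, 9, 19, 28]
14 → replaces 19 → [3, 9, 14, 28]
32 → extends → [3, 9, 14, 28, 32]
31 → replaces 32 → [3, 9, 14, 28, 31]
8 → replaces 9 → [3, 8, 14, 28, 31]
Five tails, so the longest strictly increasing subsequence has length 5 (e.g. 11, 15, 26, 28, 32).

5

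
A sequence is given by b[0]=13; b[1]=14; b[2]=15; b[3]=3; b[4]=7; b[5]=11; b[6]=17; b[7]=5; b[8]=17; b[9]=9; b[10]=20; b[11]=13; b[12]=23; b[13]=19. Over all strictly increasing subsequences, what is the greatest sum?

102

Let S[i] be the best sum of a strictly increasing subsequence ending at i:
i:       0   1   2   3   4   5   6   7   8   9  10  11  12  13
b[i]:   13  14  15   3   7  11  17   5  17   9  20  13  23  19
S:      13  27  42   3  10  21  59   8  59  19  79  34 102  78
Maximum is 102 (e.g. 13 + 14 + 15 + 17 + 20 + 23).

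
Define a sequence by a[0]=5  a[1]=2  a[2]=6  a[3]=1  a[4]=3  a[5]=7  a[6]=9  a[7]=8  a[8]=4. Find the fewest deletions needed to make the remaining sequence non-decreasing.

Fewest deletions = n − (longest non-decreasing subsequence).
Patience tails:
5 → extends → [5]
2 → replaces 5 → [2]
6 → extends → [2, 6]
1 → replaces 2 → [1, 6]
3 → replaces 6 → [1, 3]
7 → extends → [1, 3, 7]
9 → extends → [1, 3, 7, 9]
8 → replaces 9 → [1, 3, 7, 8]
4 → replaces 7 → [1, 3, 4, 8]
Longest non-decreasing subsequence has length 4, so deletions = 9 − 4 = 5.

5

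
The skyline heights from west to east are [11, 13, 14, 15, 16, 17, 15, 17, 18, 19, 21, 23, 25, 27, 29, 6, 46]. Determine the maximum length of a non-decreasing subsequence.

15

Track the smallest tail for each achievable length (allowing ties):
11 → extends → [11]
13 → extends → [11, 13]
14 → extends → [11, 13, 14]
15 → extends → [11, 13, 14, 15]
16 → extends → [11, 13, 14, 15, 16]
17 → extends → [11, 13, 14, 15, 16, 17]
15 → replaces 16 → [11, 13, 14, 15, 15, 17]
17 → extends → [11, 13, 14, 15, 15, 17, 17]
18 → extends → [11, 13, 14, 15, 15, 17, 17, 18]
19 → extends → [11, 13, 14, 15, 15, 17, 17, 18, 19]
21 → extends → [11, 13, 14, 15, 15, 17, 17, 18, 19, 21]
23 → extends → [11, 13, 14, 15, 15, 17, 17, 18, 19, 21, 23]
25 → extends → [11, 13, 14, 15, 15, 17, 17, 18, 19, 21, 23, 25]
27 → extends → [11, 13, 14, 15, 15, 17, 17, 18, 19, 21, 23, 25, 27]
29 → extends → [11, 13, 14, 15, 15, 17, 17, 18, 19, 21, 23, 25, 27, 29]
6 → replaces 11 → [6, 13, 14, 15, 15, 17, 17, 18, 19, 21, 23, 25, 27, 29]
46 → extends → [6, 13, 14, 15, 15, 17, 17, 18, 19, 21, 23, 25, 27, 29, 46]
Fifteen tails, so the longest non-decreasing subsequence has length 15 (e.g. 11, 13, 14, 15, 16, 17, 17, 18, 19, 21, 23, 25, 27, 29, 46).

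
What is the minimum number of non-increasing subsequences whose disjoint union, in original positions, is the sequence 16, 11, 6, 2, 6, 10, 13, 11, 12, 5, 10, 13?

6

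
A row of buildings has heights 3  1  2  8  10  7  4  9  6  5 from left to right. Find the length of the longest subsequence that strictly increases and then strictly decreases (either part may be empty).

inc[i] = longest strictly increasing subsequence ending at i; dec[i] = longest strictly decreasing subsequence starting at i:
i:      1  2  3  4  5  6  7  8  9 10
a[i]:   3  1  2  8 10  7  4  9  6  5
inc:    1  1  2  3  4  3  3  4  4  4
dec:    2  1  1  4  4  3  1  3  2  1
Best peak at i=5 (value 10): inc=4, dec=4, length 4+4−1 = 7.

7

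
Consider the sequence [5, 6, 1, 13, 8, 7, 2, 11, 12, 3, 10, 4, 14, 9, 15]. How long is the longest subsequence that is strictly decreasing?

4

Let dp[i] be the longest strictly decreasing subsequence ending at i:
i:      1  2  3  4  5  6  7  8  9 10 11 12 13 14 15
a[i]:   5  6  1 13  8  7  2 11 12  3 10  4 14  9 15
dp:     1  1  2  1  2  3  4  2  2  4  3  4  1  4  1
Maximum is 4.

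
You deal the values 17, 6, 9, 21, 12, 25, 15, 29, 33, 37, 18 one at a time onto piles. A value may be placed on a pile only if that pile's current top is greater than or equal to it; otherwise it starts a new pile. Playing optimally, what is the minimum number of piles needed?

Place each on the leftmost legal pile:
17 → new pile 1 (tops now [17])
6 → pile 1 (tops now [6])
9 → new pile 2 (tops now [6, 9])
21 → new pile 3 (tops now [6, 9, 21])
12 → pile 3 (tops now [6, 9, 12])
25 → new pile 4 (tops now [6, 9, 12, 25])
15 → pile 4 (tops now [6, 9, 12, 15])
29 → new pile 5 (tops now [6, 9, 12, 15, 29])
33 → new pile 6 (tops now [6, 9, 12, 15, 29, 33])
37 → new pile 7 (tops now [6, 9, 12, 15, 29, 33, 37])
18 → pile 5 (tops now [6, 9, 12, 15, 18, 33, 37])
Seven piles.

7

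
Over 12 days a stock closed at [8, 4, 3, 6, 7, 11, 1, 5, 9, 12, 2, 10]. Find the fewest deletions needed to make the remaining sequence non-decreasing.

Fewest deletions = n − (longest non-decreasing subsequence).
Patience tails:
8 → extends → [8]
4 → replaces 8 → [4]
3 → replaces 4 → [3]
6 → extends → [3, 6]
7 → extends → [3, 6, 7]
11 → extends → [3, 6, 7, 11]
1 → replaces 3 → [1, 6, 7, 11]
5 → replaces 6 → [1, 5, 7, 11]
9 → replaces 11 → [1, 5, 7, 9]
12 → extends → [1, 5, 7, 9, 12]
2 → replaces 5 → [1, 2, 7, 9, 12]
10 → replaces 12 → [1, 2, 7, 9, 10]
Longest non-decreasing subsequence has length 5, so deletions = 12 − 5 = 7.

7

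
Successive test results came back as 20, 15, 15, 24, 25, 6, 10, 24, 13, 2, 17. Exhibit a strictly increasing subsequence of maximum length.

6, 10, 13, 17

Patience tails give the LIS length; then backtrack through the dp parents:
20 → extends → [20]
15 → replaces 20 → [15]
15 → already a tail → [15]
24 → extends → [15, 24]
25 → extends → [15, 24, 25]
6 → replaces 15 → [6, 24, 25]
10 → replaces 24 → [6, 10, 25]
24 → replaces 25 → [6, 10, 24]
13 → replaces 24 → [6, 10, 13]
2 → replaces 6 → [2, 10, 13]
17 → extends → [2, 10, 13, 17]
Length 4; one witness is 6, 10, 13, 17.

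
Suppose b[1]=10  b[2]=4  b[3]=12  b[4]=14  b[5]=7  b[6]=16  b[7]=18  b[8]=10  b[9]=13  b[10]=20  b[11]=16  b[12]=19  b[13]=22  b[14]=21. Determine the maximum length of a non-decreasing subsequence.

7

Track the smallest tail for each achievable length (allowing ties):
10 → extends → [10]
4 → replaces 10 → [4]
12 → extends → [4, 12]
14 → extends → [4, 12, 14]
7 → replaces 12 → [4, 7, 14]
16 → extends → [4, 7, 14, 16]
18 → extends → [4, 7, 14, 16, 18]
10 → replaces 14 → [4, 7, 10, 16, 18]
13 → replaces 16 → [4, 7, 10, 13, 18]
20 → extends → [4, 7, 10, 13, 18, 20]
16 → replaces 18 → [4, 7, 10, 13, 16, 20]
19 → replaces 20 → [4, 7, 10, 13, 16, 19]
22 → extends → [4, 7, 10, 13, 16, 19, 22]
21 → replaces 22 → [4, 7, 10, 13, 16, 19, 21]
Seven tails, so the longest non-decreasing subsequence has length 7 (e.g. 10, 12, 14, 16, 18, 20, 22).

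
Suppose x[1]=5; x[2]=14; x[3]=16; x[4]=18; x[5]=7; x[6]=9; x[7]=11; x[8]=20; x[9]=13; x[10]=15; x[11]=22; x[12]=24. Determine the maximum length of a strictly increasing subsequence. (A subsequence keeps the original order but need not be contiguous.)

Let dp[i] be the length of the longest such subsequence ending at index i:
i:      1  2  3  4  5  6  7  8  9 10 11 12
x[i]:   5 14 16 18  7  9 11 20 13 15 22 24
dp:     1  2  3  4  2  3  4  5  5  6  7  8
Maximum dp value is 8.

8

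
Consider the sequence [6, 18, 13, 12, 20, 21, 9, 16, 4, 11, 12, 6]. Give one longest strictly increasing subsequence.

Patience tails give the LIS length; then backtrack through the dp parents:
6 → extends → [6]
18 → extends → [6, 18]
13 → replaces 18 → [6, 13]
12 → replaces 13 → [6, 12]
20 → extends → [6, 12, 20]
21 → extends → [6, 12, 20, 21]
9 → replaces 12 → [6, 9, 20, 21]
16 → replaces 20 → [6, 9, 16, 21]
4 → replaces 6 → [4, 9, 16, 21]
11 → replaces 16 → [4, 9, 11, 21]
12 → replaces 21 → [4, 9, 11, 12]
6 → replaces 9 → [4, 6, 11, 12]
Length 4; one witness is 6, 18, 20, 21.

6, 18, 20, 21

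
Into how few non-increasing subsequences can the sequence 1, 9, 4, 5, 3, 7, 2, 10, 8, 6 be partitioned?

5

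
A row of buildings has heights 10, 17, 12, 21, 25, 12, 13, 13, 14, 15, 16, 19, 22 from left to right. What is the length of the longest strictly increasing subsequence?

8

Track the smallest tail for each achievable length (strict):
10 → extends → [10]
17 → extends → [10, 17]
12 → replaces 17 → [10, 12]
21 → extends → [10, 12, 21]
25 → extends → [10, 12, 21, 25]
12 → already a tail → [10, 12, 21, 25]
13 → replaces 21 → [10, 12, 13, 25]
13 → already a tail → [10, 12, 13, 25]
14 → replaces 25 → [10, 12, 13, 14]
15 → extends → [10, 12, 13, 14, 15]
16 → extends → [10, 12, 13, 14, 15, 16]
19 → extends → [10, 12, 13, 14, 15, 16, 19]
22 → extends → [10, 12, 13, 14, 15, 16, 19, 22]
Eight tails, so the longest strictly increasing subsequence has length 8 (e.g. 10, 12, 13, 14, 15, 16, 19, 22).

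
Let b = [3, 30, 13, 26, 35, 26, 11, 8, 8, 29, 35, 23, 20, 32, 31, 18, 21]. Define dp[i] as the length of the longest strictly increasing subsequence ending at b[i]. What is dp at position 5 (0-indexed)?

3

dp[i] = 1 + max{dp[j] : j<i, b[j]<b[i]} (or 1 if no such j):
i:      0  1  2  3  4  5  6  7  8  9 10 11 12 13 14 15 16
b[i]:   3 30 13 26 35 26 11  8  8 29 35 23 20 32 31 18 21
dp:     1  2  2  3  4  3  2  2  2  4  5  3  3  5  5  3  4
At index 5 the value is 3.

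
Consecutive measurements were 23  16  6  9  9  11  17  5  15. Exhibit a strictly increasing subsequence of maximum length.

6, 9, 11, 17

Patience tails give the LIS length; then backtrack through the dp parents:
23 → extends → [23]
16 → replaces 23 → [16]
6 → replaces 16 → [6]
9 → extends → [6, 9]
9 → already a tail → [6, 9]
11 → extends → [6, 9, 11]
17 → extends → [6, 9, 11, 17]
5 → replaces 6 → [5, 9, 11, 17]
15 → replaces 17 → [5, 9, 11, 15]
Length 4; one witness is 6, 9, 11, 17.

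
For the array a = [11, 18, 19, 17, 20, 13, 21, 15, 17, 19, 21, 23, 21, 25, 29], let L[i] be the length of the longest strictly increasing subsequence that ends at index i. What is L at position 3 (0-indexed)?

2

dp[i] = 1 + max{dp[j] : j<i, a[j]<a[i]} (or 1 if no such j):
i:      0  1  2  3  4  5  6  7  8  9 10 11 12 13 14
a[i]:  11 18 19 17 20 13 21 15 17 19 21 23 21 25 29
dp:     1  2  3  2  4  2  5  3  4  5  6  7  6  8  9
At index 3 the value is 2.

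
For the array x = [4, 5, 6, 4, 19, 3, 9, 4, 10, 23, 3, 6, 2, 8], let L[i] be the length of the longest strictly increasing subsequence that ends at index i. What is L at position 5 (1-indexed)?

4

dp[i] = 1 + max{dp[j] : j<i, x[j]<x[i]} (or 1 if no such j):
i:      1  2  3  4  5  6  7  8  9 10 11 12 13 14
x[i]:   4  5  6  4 19  3  9  4 10 23  3  6  2  8
dp:     1  2  3  1  4  1  4  2  5  6  1  3  1  4
At index 5 the value is 4.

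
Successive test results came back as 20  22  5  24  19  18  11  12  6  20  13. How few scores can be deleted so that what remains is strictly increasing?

7

Fewest deletions = n − (longest strictly increasing subsequence).
i:      1  2  3  4  5  6  7  8  9 10 11
a[i]:  20 22  5 24 19 18 11 12  6 20 13
dp:     1  2  1  3  2  2  2  3  2  4  4
max dp = 4, so deletions = 11 − 4 = 7.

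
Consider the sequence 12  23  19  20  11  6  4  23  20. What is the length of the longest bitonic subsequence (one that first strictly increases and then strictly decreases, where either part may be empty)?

6

inc[i] = longest strictly increasing subsequence ending at i; dec[i] = longest strictly decreasing subsequence starting at i:
i:      1  2  3  4  5  6  7  8  9
a[i]:  12 23 19 20 11  6  4 23 20
inc:    1  2  2  3  1  1  1  4  3
dec:    4  5  4  4  3  2  1  2  1
Best peak at i=2 (value 23): inc=2, dec=5, length 2+5−1 = 6.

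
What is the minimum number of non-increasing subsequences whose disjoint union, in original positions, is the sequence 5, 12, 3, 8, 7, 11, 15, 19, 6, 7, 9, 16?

Place each on the leftmost legal pile:
5 → new pile 1 (tops now [5])
12 → new pile 2 (tops now [5, 12])
3 → pile 1 (tops now [3, 12])
8 → pile 2 (tops now [3, 8])
7 → pile 2 (tops now [3, 7])
11 → new pile 3 (tops now [3, 7, 11])
15 → new pile 4 (tops now [3, 7, 11, 15])
19 → new pile 5 (tops now [3, 7, 11, 15, 19])
6 → pile 2 (tops now [3, 6, 11, 15, 19])
7 → pile 3 (tops now [3, 6, 7, 15, 19])
9 → pile 4 (tops now [3, 6, 7, 9, 19])
16 → pile 5 (tops now [3, 6, 7, 9, 16])
Five piles.

5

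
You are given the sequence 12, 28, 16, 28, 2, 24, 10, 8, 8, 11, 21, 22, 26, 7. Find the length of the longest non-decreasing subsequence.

Track the smallest tail for each achievable length (allowing ties):
12 → extends → [12]
28 → extends → [12, 28]
16 → replaces 28 → [12, 16]
28 → extends → [12, 16, 28]
2 → replaces 12 → [2, 16, 28]
24 → replaces 28 → [2, 16, 24]
10 → replaces 16 → [2, 10, 24]
8 → replaces 10 → [2, 8, 24]
8 → replaces 24 → [2, 8, 8]
11 → extends → [2, 8, 8, 11]
21 → extends → [2, 8, 8, 11, 21]
22 → extends → [2, 8, 8, 11, 21, 22]
26 → extends → [2, 8, 8, 11, 21, 22, 26]
7 → replaces 8 → [2, 7, 8, 11, 21, 22, 26]
Seven tails, so the longest non-decreasing subsequence has length 7 (e.g. 2, 8, 8, 11, 21, 22, 26).

7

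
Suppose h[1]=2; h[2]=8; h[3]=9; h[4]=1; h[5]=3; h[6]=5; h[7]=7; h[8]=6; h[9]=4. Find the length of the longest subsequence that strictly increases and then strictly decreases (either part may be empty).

6

inc[i] = longest strictly increasing subsequence ending at i; dec[i] = longest strictly decreasing subsequence starting at i:
i:     1 2 3 4 5 6 7 8 9
h[i]:  2 8 9 1 3 5 7 6 4
inc:   1 2 3 1 2 3 4 4 3
dec:   2 4 4 1 1 2 3 2 1
Best peak at i=3 (value 9): inc=3, dec=4, length 3+4−1 = 6.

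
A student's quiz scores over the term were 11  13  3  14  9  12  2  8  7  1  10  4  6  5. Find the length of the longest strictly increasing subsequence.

Let dp[i] be the length of the longest such subsequence ending at index i:
i:      1  2  3  4  5  6  7  8  9 10 11 12 13 14
a[i]:  11 13  3 14  9 12  2  8  7  1 10  4  6  5
dp:     1  2  1  3  2  3  1  2  2  1  3  2  3  3
Maximum dp value is 3.

3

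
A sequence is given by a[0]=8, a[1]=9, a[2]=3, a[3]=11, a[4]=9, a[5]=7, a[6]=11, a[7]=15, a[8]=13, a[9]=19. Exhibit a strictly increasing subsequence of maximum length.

8, 9, 11, 15, 19

Patience tails give the LIS length; then backtrack through the dp parents:
8 → extends → [8]
9 → extends → [8, 9]
3 → replaces 8 → [3, 9]
11 → extends → [3, 9, 11]
9 → already a tail → [3, 9, 11]
7 → replaces 9 → [3, 7, 11]
11 → already a tail → [3, 7, 11]
15 → extends → [3, 7, 11, 15]
13 → replaces 15 → [3, 7, 11, 13]
19 → extends → [3, 7, 11, 13, 19]
Length 5; one witness is 8, 9, 11, 15, 19.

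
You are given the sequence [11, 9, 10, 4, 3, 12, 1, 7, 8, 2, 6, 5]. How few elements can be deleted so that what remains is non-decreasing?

9

Fewest deletions = n − (longest non-decreasing subsequence).
i:      1  2  3  4  5  6  7  8  9 10 11 12
a[i]:  11  9 10  4  3 12  1  7  8  2  6  5
dp:     1  1  2  1  1  3  1  2  3  2  3  3
max dp = 3, so deletions = 12 − 3 = 9.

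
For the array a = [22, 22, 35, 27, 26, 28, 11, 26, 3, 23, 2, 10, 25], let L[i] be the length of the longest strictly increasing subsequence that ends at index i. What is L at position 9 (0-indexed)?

dp[i] = 1 + max{dp[j] : j<i, a[j]<a[i]} (or 1 if no such j):
i:      0  1  2  3  4  5  6  7  8  9 10 11 12
a[i]:  22 22 35 27 26 28 11 26  3 23  2 10 25
dp:     1  1  2  2  2  3  1  2  1  2  1  2  3
At index 9 the value is 2.

2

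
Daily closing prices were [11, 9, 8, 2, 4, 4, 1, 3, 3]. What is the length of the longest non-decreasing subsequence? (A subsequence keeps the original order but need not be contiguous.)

3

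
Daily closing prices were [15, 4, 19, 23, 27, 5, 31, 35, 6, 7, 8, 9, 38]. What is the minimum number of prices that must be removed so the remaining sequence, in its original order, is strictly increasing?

6

Fewest deletions = n − (longest strictly increasing subsequence).
i:      1  2  3  4  5  6  7  8  9 10 11 12 13
a[i]:  15  4 19 23 27  5 31 35  6  7  8  9 38
dp:     1  1  2  3  4  2  5  6  3  4  5  6  7
max dp = 7, so deletions = 13 − 7 = 6.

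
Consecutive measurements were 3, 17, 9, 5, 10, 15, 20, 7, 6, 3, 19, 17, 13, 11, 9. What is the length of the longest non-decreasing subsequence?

Track the smallest tail for each achievable length (allowing ties):
3 → extends → [3]
17 → extends → [3, 17]
9 → replaces 17 → [3, 9]
5 → replaces 9 → [3, 5]
10 → extends → [3, 5, 10]
15 → extends → [3, 5, 10, 15]
20 → extends → [3, 5, 10, 15, 20]
7 → replaces 10 → [3, 5, 7, 15, 20]
6 → replaces 7 → [3, 5, 6, 15, 20]
3 → replaces 5 → [3, 3, 6, 15, 20]
19 → replaces 20 → [3, 3, 6, 15, 19]
17 → replaces 19 → [3, 3, 6, 15, 17]
13 → replaces 15 → [3, 3, 6, 13, 17]
11 → replaces 13 → [3, 3, 6, 11, 17]
9 → replaces 11 → [3, 3, 6, 9, 17]
Five tails, so the longest non-decreasing subsequence has length 5 (e.g. 3, 9, 10, 15, 20).

5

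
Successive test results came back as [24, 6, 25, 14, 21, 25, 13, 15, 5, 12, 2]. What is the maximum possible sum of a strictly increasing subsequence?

66

Let S[i] be the best sum of a strictly increasing subsequence ending at i:
i:      1  2  3  4  5  6  7  8  9 10 11
a[i]:  24  6 25 14 21 25 13 15  5 12  2
S:     24  6 49 20 41 66 19 35  5 18  2
Maximum is 66 (e.g. 6 + 14 + 21 + 25).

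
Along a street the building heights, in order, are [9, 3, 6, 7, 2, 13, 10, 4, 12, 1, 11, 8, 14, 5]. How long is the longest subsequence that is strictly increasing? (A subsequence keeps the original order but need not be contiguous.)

6

Track the smallest tail for each achievable length (strict):
9 → extends → [9]
3 → replaces 9 → [3]
6 → extends → [3, 6]
7 → extends → [3, 6, 7]
2 → replaces 3 → [2, 6, 7]
13 → extends → [2, 6, 7, 13]
10 → replaces 13 → [2, 6, 7, 10]
4 → replaces 6 → [2, 4, 7, 10]
12 → extends → [2, 4, 7, 10, 12]
1 → replaces 2 → [1, 4, 7, 10, 12]
11 → replaces 12 → [1, 4, 7, 10, 11]
8 → replaces 10 → [1, 4, 7, 8, 11]
14 → extends → [1, 4, 7, 8, 11, 14]
5 → replaces 7 → [1, 4, 5, 8, 11, 14]
Six tails, so the longest strictly increasing subsequence has length 6 (e.g. 3, 6, 7, 10, 12, 14).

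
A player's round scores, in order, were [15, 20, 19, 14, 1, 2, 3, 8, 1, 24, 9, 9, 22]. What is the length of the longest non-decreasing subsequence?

Track the smallest tail for each achievable length (allowing ties):
15 → extends → [15]
20 → extends → [15, 20]
19 → replaces 20 → [15, 19]
14 → replaces 15 → [14, 19]
1 → replaces 14 → [1, 19]
2 → replaces 19 → [1, 2]
3 → extends → [1, 2, 3]
8 → extends → [1, 2, 3, 8]
1 → replaces 2 → [1, 1, 3, 8]
24 → extends → [1, 1, 3, 8, 24]
9 → replaces 24 → [1, 1, 3, 8, 9]
9 → extends → [1, 1, 3, 8, 9, 9]
22 → extends → [1, 1, 3, 8, 9, 9, 22]
Seven tails, so the longest non-decreasing subsequence has length 7 (e.g. 1, 2, 3, 8, 9, 9, 22).

7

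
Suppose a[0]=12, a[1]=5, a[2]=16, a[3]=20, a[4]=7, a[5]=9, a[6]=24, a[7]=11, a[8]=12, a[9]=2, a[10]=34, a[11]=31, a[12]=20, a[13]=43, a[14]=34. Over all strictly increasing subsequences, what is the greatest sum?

149

Let S[i] be the best sum of a strictly increasing subsequence ending at i:
i:       0   1   2   3   4   5   6   7   8   9  10  11  12  13  14
a[i]:   12   5  16  20   7   9  24  11  12   2  34  31  20  43  34
S:      12   5  28  48  12  21  72  32  44   2 106 103  64 149 137
Maximum is 149 (e.g. 12 + 16 + 20 + 24 + 34 + 43).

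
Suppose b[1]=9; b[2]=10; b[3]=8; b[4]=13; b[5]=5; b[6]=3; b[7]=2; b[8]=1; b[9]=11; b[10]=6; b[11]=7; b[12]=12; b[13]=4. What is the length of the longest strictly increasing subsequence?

Track the smallest tail for each achievable length (strict):
9 → extends → [9]
10 → extends → [9, 10]
8 → replaces 9 → [8, 10]
13 → extends → [8, 10, 13]
5 → replaces 8 → [5, 10, 13]
3 → replaces 5 → [3, 10, 13]
2 → replaces 3 → [2, 10, 13]
1 → replaces 2 → [1, 10, 13]
11 → replaces 13 → [1, 10, 11]
6 → replaces 10 → [1, 6, 11]
7 → replaces 11 → [1, 6, 7]
12 → extends → [1, 6, 7, 12]
4 → replaces 6 → [1, 4, 7, 12]
Four tails, so the longest strictly increasing subsequence has length 4 (e.g. 9, 10, 11, 12).

4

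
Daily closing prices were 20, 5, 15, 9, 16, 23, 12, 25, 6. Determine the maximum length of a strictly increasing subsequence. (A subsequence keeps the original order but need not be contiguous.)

5

Track the smallest tail for each achievable length (strict):
20 → extends → [20]
5 → replaces 20 → [5]
15 → extends → [5, 15]
9 → replaces 15 → [5, 9]
16 → extends → [5, 9, 16]
23 → extends → [5, 9, 16, 23]
12 → replaces 16 → [5, 9, 12, 23]
25 → extends → [5, 9, 12, 23, 25]
6 → replaces 9 → [5, 6, 12, 23, 25]
Five tails, so the longest strictly increasing subsequence has length 5 (e.g. 5, 15, 16, 23, 25).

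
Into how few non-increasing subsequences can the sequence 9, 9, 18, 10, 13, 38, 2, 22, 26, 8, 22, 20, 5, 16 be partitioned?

5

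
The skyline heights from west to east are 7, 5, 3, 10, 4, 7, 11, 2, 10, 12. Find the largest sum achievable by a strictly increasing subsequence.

Let S[i] be the best sum of a strictly increasing subsequence ending at i:
i:      1  2  3  4  5  6  7  8  9 10
a[i]:   7  5  3 10  4  7 11  2 10 12
S:      7  5  3 17  7 14 28  2 24 40
Maximum is 40 (e.g. 7 + 10 + 11 + 12).

40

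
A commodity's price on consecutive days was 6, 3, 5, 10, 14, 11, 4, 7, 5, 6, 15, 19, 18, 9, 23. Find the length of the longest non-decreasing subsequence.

Let dp[i] be the length of the longest such subsequence ending at index i:
i:      1  2  3  4  5  6  7  8  9 10 11 12 13 14 15
a[i]:   6  3  5 10 14 11  4  7  5  6 15 19 18  9 23
dp:     1  1  2  3  4  4  2  3  3  4  5  6  6  5  7
Maximum dp value is 7.

7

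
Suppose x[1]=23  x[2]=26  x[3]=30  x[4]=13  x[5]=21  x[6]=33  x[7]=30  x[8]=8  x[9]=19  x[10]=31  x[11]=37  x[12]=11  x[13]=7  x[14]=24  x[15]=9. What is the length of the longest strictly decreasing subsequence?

Let dp[i] be the longest strictly decreasing subsequence ending at i:
i:      1  2  3  4  5  6  7  8  9 10 11 12 13 14 15
x[i]:  23 26 30 13 21 33 30  8 19 31 37 11  7 24  9
dp:     1  1  1  2  2  1  2  3  3  2  1  4  5  3  5
Maximum is 5.

5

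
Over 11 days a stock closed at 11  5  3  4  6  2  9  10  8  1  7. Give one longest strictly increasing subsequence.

Patience tails give the LIS length; then backtrack through the dp parents:
11 → extends → [11]
5 → replaces 11 → [5]
3 → replaces 5 → [3]
4 → extends → [3, 4]
6 → extends → [3, 4, 6]
2 → replaces 3 → [2, 4, 6]
9 → extends → [2, 4, 6, 9]
10 → extends → [2, 4, 6, 9, 10]
8 → replaces 9 → [2, 4, 6, 8, 10]
1 → replaces 2 → [1, 4, 6, 8, 10]
7 → replaces 8 → [1, 4, 6, 7, 10]
Length 5; one witness is 3, 4, 6, 9, 10.

3, 4, 6, 9, 10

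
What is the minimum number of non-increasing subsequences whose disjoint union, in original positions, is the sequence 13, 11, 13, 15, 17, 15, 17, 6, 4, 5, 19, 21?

6

Place each on the leftmost legal pile:
13 → new pile 1 (tops now [13])
11 → pile 1 (tops now [11])
13 → new pile 2 (tops now [11, 13])
15 → new pile 3 (tops now [11, 13, 15])
17 → new pile 4 (tops now [11, 13, 15, 17])
15 → pile 3 (tops now [11, 13, 15, 17])
17 → pile 4 (tops now [11, 13, 15, 17])
6 → pile 1 (tops now [6, 13, 15, 17])
4 → pile 1 (tops now [4, 13, 15, 17])
5 → pile 2 (tops now [4, 5, 15, 17])
19 → new pile 5 (tops now [4, 5, 15, 17, 19])
21 → new pile 6 (tops now [4, 5, 15, 17, 19, 21])
Six piles.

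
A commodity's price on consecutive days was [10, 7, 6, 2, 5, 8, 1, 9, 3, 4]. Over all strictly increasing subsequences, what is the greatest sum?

Let S[i] be the best sum of a strictly increasing subsequence ending at i:
i:      1  2  3  4  5  6  7  8  9 10
a[i]:  10  7  6  2  5  8  1  9  3  4
S:     10  7  6  2  7 15  1 24  5  9
Maximum is 24 (e.g. 2 + 5 + 8 + 9).

24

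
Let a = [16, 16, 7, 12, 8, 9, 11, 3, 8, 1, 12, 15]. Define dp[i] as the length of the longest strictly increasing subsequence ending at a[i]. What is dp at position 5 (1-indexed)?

dp[i] = 1 + max{dp[j] : j<i, a[j]<a[i]} (or 1 if no such j):
i:      1  2  3  4  5  6  7  8  9 10 11 12
a[i]:  16 16  7 12  8  9 11  3  8  1 12 15
dp:     1  1  1  2  2  3  4  1  2  1  5  6
At index 5 the value is 2.

2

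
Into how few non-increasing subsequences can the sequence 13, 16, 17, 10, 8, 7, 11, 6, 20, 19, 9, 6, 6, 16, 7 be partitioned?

The minimum number of non-increasing subsequences covering a sequence equals the length of its longest strictly increasing subsequence.
LIS length is 4 (e.g. 13, 16, 17, 20), so 4 piles are needed.

4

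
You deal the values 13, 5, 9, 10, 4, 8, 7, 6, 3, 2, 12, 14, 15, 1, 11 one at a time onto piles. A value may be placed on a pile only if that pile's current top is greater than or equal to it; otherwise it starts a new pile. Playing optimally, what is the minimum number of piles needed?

Place each on the leftmost legal pile:
13 → new pile 1 (tops now [13])
5 → pile 1 (tops now [5])
9 → new pile 2 (tops now [5, 9])
10 → new pile 3 (tops now [5, 9, 10])
4 → pile 1 (tops now [4, 9, 10])
8 → pile 2 (tops now [4, 8, 10])
7 → pile 2 (tops now [4, 7, 10])
6 → pile 2 (tops now [4, 6, 10])
3 → pile 1 (tops now [3, 6, 10])
2 → pile 1 (tops now [2, 6, 10])
12 → new pile 4 (tops now [2, 6, 10, 12])
14 → new pile 5 (tops now [2, 6, 10, 12, 14])
15 → new pile 6 (tops now [2, 6, 10, 12, 14, 15])
1 → pile 1 (tops now [1, 6, 10, 12, 14, 15])
11 → pile 4 (tops now [1, 6, 10, 11, 14, 15])
Six piles.

6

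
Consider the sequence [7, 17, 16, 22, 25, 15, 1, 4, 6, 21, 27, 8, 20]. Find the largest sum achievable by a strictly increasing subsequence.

98

Let S[i] be the best sum of a strictly increasing subsequence ending at i:
i:      1  2  3  4  5  6  7  8  9 10 11 12 13
a[i]:   7 17 16 22 25 15  1  4  6 21 27  8 20
S:      7 24 23 46 71 22  1  5 11 45 98 19 44
Maximum is 98 (e.g. 7 + 17 + 22 + 25 + 27).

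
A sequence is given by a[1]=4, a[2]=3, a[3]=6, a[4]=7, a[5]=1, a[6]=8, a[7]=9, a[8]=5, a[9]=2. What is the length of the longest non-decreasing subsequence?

5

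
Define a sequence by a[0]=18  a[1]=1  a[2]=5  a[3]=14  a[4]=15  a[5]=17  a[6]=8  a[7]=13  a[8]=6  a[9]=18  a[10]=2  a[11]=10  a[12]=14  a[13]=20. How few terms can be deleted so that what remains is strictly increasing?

Fewest deletions = n − (longest strictly increasing subsequence).
Patience tails:
18 → extends → [18]
1 → replaces 18 → [1]
5 → extends → [1, 5]
14 → extends → [1, 5, 14]
15 → extends → [1, 5, 14, 15]
17 → extends → [1, 5, 14, 15, 17]
8 → replaces 14 → [1, 5, 8, 15, 17]
13 → replaces 15 → [1, 5, 8, 13, 17]
6 → replaces 8 → [1, 5, 6, 13, 17]
18 → extends → [1, 5, 6, 13, 17, 18]
2 → replaces 5 → [1, 2, 6, 13, 17, 18]
10 → replaces 13 → [1, 2, 6, 10, 17, 18]
14 → replaces 17 → [1, 2, 6, 10, 14, 18]
20 → extends → [1, 2, 6, 10, 14, 18, 20]
Longest strictly increasing subsequence has length 7, so deletions = 14 − 7 = 7.

7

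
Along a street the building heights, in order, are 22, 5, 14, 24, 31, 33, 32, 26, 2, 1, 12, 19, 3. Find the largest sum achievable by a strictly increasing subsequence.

Let S[i] be the best sum of a strictly increasing subsequence ending at i:
i:       1   2   3   4   5   6   7   8   9  10  11  12  13
a[i]:   22   5  14  24  31  33  32  26   2   1  12  19   3
S:      22   5  19  46  77 110 109  72   2   1  17  38   5
Maximum is 110 (e.g. 22 + 24 + 31 + 33).

110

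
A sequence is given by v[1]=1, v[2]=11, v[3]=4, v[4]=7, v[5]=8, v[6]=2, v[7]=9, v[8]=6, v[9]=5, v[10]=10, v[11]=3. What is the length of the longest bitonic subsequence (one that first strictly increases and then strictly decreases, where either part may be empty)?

inc[i] = longest strictly increasing subsequence ending at i; dec[i] = longest strictly decreasing subsequence starting at i:
i:      1  2  3  4  5  6  7  8  9 10 11
v[i]:   1 11  4  7  8  2  9  6  5 10  3
inc:    1  2  2  3  4  2  5  3  3  6  3
dec:    1  5  2  4  4  1  4  3  2  2  1
Best peak at i=7 (value 9): inc=5, dec=4, length 5+4−1 = 8.

8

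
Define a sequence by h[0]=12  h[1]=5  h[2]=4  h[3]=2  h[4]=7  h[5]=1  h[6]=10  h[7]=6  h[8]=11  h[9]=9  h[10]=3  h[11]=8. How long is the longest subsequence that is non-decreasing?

4

Track the smallest tail for each achievable length (allowing ties):
12 → extends → [12]
5 → replaces 12 → [5]
4 → replaces 5 → [4]
2 → replaces 4 → [2]
7 → extends → [2, 7]
1 → replaces 2 → [1, 7]
10 → extends → [1, 7, 10]
6 → replaces 7 → [1, 6, 10]
11 → extends → [1, 6, 10, 11]
9 → replaces 10 → [1, 6, 9, 11]
3 → replaces 6 → [1, 3, 9, 11]
8 → replaces 9 → [1, 3, 8, 11]
Four tails, so the longest non-decreasing subsequence has length 4 (e.g. 5, 7, 10, 11).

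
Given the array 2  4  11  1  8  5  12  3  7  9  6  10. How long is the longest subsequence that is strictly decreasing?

4

Negate each value so 'decreasing' becomes 'increasing', then run patience tails on the negated sequence:
-2 → extends → [-2]
-4 → replaces -2 → [-4]
-11 → replaces -4 → [-11]
-1 → extends → [-11, -1]
-8 → replaces -1 → [-11, -8]
-5 → extends → [-11, -8, -5]
-12 → replaces -11 → [-12, -8, -5]
-3 → extends → [-12, -8, -5, -3]
-7 → replaces -5 → [-12, -8, -7, -3]
-9 → replaces -8 → [-12, -9, -7, -3]
-6 → replaces -3 → [-12, -9, -7, -6]
-10 → replaces -9 → [-12, -10, -7, -6]
Four tails, so the longest strictly decreasing subsequence of the original has length 4.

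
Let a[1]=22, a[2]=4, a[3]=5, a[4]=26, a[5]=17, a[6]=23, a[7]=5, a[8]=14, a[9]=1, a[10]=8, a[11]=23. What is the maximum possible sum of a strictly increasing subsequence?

Let S[i] be the best sum of a strictly increasing subsequence ending at i:
i:      1  2  3  4  5  6  7  8  9 10 11
a[i]:  22  4  5 26 17 23  5 14  1  8 23
S:     22  4  9 48 26 49  9 23  1 17 49
Maximum is 49 (e.g. 4 + 5 + 17 + 23).

49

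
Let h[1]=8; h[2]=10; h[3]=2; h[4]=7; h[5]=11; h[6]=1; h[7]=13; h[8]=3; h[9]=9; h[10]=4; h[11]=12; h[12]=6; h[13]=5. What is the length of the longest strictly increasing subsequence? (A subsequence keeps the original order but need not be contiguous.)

4

Track the smallest tail for each achievable length (strict):
8 → extends → [8]
10 → extends → [8, 10]
2 → replaces 8 → [2, 10]
7 → replaces 10 → [2, 7]
11 → extends → [2, 7, 11]
1 → replaces 2 → [1, 7, 11]
13 → extends → [1, 7, 11, 13]
3 → replaces 7 → [1, 3, 11, 13]
9 → replaces 11 → [1, 3, 9, 13]
4 → replaces 9 → [1, 3, 4, 13]
12 → replaces 13 → [1, 3, 4, 12]
6 → replaces 12 → [1, 3, 4, 6]
5 → replaces 6 → [1, 3, 4, 5]
Four tails, so the longest strictly increasing subsequence has length 4 (e.g. 8, 10, 11, 13).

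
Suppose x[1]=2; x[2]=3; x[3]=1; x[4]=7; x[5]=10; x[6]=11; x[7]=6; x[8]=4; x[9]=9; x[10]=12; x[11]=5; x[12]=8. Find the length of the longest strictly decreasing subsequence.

3

Let dp[i] be the longest strictly decreasing subsequence ending at i:
i:      1  2  3  4  5  6  7  8  9 10 11 12
x[i]:   2  3  1  7 10 11  6  4  9 12  5  8
dp:     1  1  2  1  1  1  2  3  2  1  3  3
Maximum is 3.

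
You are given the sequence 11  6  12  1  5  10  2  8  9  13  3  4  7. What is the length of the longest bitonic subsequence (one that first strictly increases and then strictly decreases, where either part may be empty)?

inc[i] = longest strictly increasing subsequence ending at i; dec[i] = longest strictly decreasing subsequence starting at i:
i:      1  2  3  4  5  6  7  8  9 10 11 12 13
a[i]:  11  6 12  1  5 10  2  8  9 13  3  4  7
inc:    1  1  2  1  2  3  2  3  4  5  3  4  5
dec:    4  3  4  1  2  3  1  2  2  2  1  1  1
Best peak at i=10 (value 13): inc=5, dec=2, length 5+2−1 = 6.

6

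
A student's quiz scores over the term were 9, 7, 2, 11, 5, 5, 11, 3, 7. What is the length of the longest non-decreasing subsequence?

4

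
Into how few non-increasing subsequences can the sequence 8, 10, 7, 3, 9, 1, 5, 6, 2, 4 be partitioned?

The minimum number of non-increasing subsequences covering a sequence equals the length of its longest strictly increasing subsequence.
LIS length is 3 (e.g. 3, 5, 6), so 3 piles are needed.

3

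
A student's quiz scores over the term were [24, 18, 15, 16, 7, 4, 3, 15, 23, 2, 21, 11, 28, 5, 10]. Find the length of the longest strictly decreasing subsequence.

Negate each value so 'decreasing' becomes 'increasing', then run patience tails on the negated sequence:
-24 → extends → [-24]
-18 → extends → [-24, -18]
-15 → extends → [-24, -18, -15]
-16 → replaces -15 → [-24, -18, -16]
-7 → extends → [-24, -18, -16, -7]
-4 → extends → [-24, -18, -16, -7, -4]
-3 → extends → [-24, -18, -16, -7, -4, -3]
-15 → replaces -7 → [-24, -18, -16, -15, -4, -3]
-23 → replaces -18 → [-24, -23, -16, -15, -4, -3]
-2 → extends → [-24, -23, -16, -15, -4, -3, -2]
-21 → replaces -16 → [-24, -23, -21, -15, -4, -3, -2]
-11 → replaces -4 → [-24, -23, -21, -15, -11, -3, -2]
-28 → replaces -24 → [-28, -23, -21, -15, -11, -3, -2]
-5 → replaces -3 → [-28, -23, -21, -15, -11, -5, -2]
-10 → replaces -5 → [-28, -23, -21, -15, -11, -10, -2]
Seven tails, so the longest strictly decreasing subsequence of the original has length 7.

7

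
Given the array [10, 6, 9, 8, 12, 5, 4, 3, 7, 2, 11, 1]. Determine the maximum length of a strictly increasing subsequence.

3

Let dp[i] be the length of the longest such subsequence ending at index i:
i:      1  2  3  4  5  6  7  8  9 10 11 12
a[i]:  10  6  9  8 12  5  4  3  7  2 11  1
dp:     1  1  2  2  3  1  1  1  2  1  3  1
Maximum dp value is 3.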